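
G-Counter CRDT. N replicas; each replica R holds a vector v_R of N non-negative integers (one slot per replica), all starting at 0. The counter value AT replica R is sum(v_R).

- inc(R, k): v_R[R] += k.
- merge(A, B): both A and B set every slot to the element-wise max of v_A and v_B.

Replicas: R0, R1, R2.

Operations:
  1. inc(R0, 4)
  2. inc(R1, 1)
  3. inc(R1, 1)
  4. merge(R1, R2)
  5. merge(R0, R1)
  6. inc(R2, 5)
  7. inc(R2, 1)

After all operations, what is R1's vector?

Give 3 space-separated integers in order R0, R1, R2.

Op 1: inc R0 by 4 -> R0=(4,0,0) value=4
Op 2: inc R1 by 1 -> R1=(0,1,0) value=1
Op 3: inc R1 by 1 -> R1=(0,2,0) value=2
Op 4: merge R1<->R2 -> R1=(0,2,0) R2=(0,2,0)
Op 5: merge R0<->R1 -> R0=(4,2,0) R1=(4,2,0)
Op 6: inc R2 by 5 -> R2=(0,2,5) value=7
Op 7: inc R2 by 1 -> R2=(0,2,6) value=8

Answer: 4 2 0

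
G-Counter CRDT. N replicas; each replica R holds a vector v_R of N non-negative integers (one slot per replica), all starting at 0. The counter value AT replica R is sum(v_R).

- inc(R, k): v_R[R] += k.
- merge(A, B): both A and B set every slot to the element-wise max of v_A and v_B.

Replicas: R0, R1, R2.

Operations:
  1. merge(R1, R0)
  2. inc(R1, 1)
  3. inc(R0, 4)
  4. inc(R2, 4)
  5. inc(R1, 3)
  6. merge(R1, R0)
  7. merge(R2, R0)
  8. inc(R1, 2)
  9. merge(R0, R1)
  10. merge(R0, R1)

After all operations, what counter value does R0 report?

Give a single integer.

Answer: 14

Derivation:
Op 1: merge R1<->R0 -> R1=(0,0,0) R0=(0,0,0)
Op 2: inc R1 by 1 -> R1=(0,1,0) value=1
Op 3: inc R0 by 4 -> R0=(4,0,0) value=4
Op 4: inc R2 by 4 -> R2=(0,0,4) value=4
Op 5: inc R1 by 3 -> R1=(0,4,0) value=4
Op 6: merge R1<->R0 -> R1=(4,4,0) R0=(4,4,0)
Op 7: merge R2<->R0 -> R2=(4,4,4) R0=(4,4,4)
Op 8: inc R1 by 2 -> R1=(4,6,0) value=10
Op 9: merge R0<->R1 -> R0=(4,6,4) R1=(4,6,4)
Op 10: merge R0<->R1 -> R0=(4,6,4) R1=(4,6,4)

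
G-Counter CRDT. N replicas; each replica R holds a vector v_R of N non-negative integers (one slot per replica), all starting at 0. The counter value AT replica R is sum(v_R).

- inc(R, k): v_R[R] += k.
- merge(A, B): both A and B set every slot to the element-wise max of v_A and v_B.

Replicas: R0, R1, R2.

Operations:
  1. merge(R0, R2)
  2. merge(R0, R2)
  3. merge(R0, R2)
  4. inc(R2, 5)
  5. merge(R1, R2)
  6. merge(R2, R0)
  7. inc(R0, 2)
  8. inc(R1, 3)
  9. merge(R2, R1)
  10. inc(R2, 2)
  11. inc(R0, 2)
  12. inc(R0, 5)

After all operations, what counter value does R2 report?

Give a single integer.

Op 1: merge R0<->R2 -> R0=(0,0,0) R2=(0,0,0)
Op 2: merge R0<->R2 -> R0=(0,0,0) R2=(0,0,0)
Op 3: merge R0<->R2 -> R0=(0,0,0) R2=(0,0,0)
Op 4: inc R2 by 5 -> R2=(0,0,5) value=5
Op 5: merge R1<->R2 -> R1=(0,0,5) R2=(0,0,5)
Op 6: merge R2<->R0 -> R2=(0,0,5) R0=(0,0,5)
Op 7: inc R0 by 2 -> R0=(2,0,5) value=7
Op 8: inc R1 by 3 -> R1=(0,3,5) value=8
Op 9: merge R2<->R1 -> R2=(0,3,5) R1=(0,3,5)
Op 10: inc R2 by 2 -> R2=(0,3,7) value=10
Op 11: inc R0 by 2 -> R0=(4,0,5) value=9
Op 12: inc R0 by 5 -> R0=(9,0,5) value=14

Answer: 10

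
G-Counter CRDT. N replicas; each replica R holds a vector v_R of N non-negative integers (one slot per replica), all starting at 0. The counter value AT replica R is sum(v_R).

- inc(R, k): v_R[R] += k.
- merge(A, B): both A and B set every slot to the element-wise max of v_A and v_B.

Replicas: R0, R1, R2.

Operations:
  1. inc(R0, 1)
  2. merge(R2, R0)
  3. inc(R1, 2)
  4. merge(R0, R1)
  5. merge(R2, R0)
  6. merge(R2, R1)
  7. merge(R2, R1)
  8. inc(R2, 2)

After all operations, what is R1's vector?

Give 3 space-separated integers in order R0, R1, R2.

Answer: 1 2 0

Derivation:
Op 1: inc R0 by 1 -> R0=(1,0,0) value=1
Op 2: merge R2<->R0 -> R2=(1,0,0) R0=(1,0,0)
Op 3: inc R1 by 2 -> R1=(0,2,0) value=2
Op 4: merge R0<->R1 -> R0=(1,2,0) R1=(1,2,0)
Op 5: merge R2<->R0 -> R2=(1,2,0) R0=(1,2,0)
Op 6: merge R2<->R1 -> R2=(1,2,0) R1=(1,2,0)
Op 7: merge R2<->R1 -> R2=(1,2,0) R1=(1,2,0)
Op 8: inc R2 by 2 -> R2=(1,2,2) value=5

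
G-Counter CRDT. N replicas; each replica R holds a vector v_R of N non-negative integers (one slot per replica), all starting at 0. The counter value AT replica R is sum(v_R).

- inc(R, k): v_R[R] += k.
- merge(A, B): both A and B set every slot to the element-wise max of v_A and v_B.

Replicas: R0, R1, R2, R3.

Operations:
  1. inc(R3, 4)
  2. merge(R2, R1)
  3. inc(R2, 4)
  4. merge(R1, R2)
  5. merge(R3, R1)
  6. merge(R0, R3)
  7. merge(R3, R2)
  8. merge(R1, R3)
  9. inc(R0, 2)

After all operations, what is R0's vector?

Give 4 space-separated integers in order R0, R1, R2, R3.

Op 1: inc R3 by 4 -> R3=(0,0,0,4) value=4
Op 2: merge R2<->R1 -> R2=(0,0,0,0) R1=(0,0,0,0)
Op 3: inc R2 by 4 -> R2=(0,0,4,0) value=4
Op 4: merge R1<->R2 -> R1=(0,0,4,0) R2=(0,0,4,0)
Op 5: merge R3<->R1 -> R3=(0,0,4,4) R1=(0,0,4,4)
Op 6: merge R0<->R3 -> R0=(0,0,4,4) R3=(0,0,4,4)
Op 7: merge R3<->R2 -> R3=(0,0,4,4) R2=(0,0,4,4)
Op 8: merge R1<->R3 -> R1=(0,0,4,4) R3=(0,0,4,4)
Op 9: inc R0 by 2 -> R0=(2,0,4,4) value=10

Answer: 2 0 4 4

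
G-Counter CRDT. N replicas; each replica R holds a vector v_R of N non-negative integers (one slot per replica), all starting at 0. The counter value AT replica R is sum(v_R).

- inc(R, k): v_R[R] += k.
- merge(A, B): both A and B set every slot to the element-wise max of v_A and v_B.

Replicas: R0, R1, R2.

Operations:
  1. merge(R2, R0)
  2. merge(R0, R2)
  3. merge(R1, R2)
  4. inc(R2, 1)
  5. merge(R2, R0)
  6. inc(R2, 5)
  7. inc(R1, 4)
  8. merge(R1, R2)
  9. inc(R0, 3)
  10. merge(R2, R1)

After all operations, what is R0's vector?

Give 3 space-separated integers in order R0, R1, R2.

Answer: 3 0 1

Derivation:
Op 1: merge R2<->R0 -> R2=(0,0,0) R0=(0,0,0)
Op 2: merge R0<->R2 -> R0=(0,0,0) R2=(0,0,0)
Op 3: merge R1<->R2 -> R1=(0,0,0) R2=(0,0,0)
Op 4: inc R2 by 1 -> R2=(0,0,1) value=1
Op 5: merge R2<->R0 -> R2=(0,0,1) R0=(0,0,1)
Op 6: inc R2 by 5 -> R2=(0,0,6) value=6
Op 7: inc R1 by 4 -> R1=(0,4,0) value=4
Op 8: merge R1<->R2 -> R1=(0,4,6) R2=(0,4,6)
Op 9: inc R0 by 3 -> R0=(3,0,1) value=4
Op 10: merge R2<->R1 -> R2=(0,4,6) R1=(0,4,6)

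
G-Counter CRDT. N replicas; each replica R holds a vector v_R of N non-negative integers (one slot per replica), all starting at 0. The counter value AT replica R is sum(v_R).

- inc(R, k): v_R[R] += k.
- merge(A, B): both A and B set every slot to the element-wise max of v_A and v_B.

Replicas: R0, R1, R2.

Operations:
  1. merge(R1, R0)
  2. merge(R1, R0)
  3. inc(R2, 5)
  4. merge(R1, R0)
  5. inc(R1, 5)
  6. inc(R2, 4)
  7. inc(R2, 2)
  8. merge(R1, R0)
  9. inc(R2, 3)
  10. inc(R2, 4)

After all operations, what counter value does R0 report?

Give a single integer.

Answer: 5

Derivation:
Op 1: merge R1<->R0 -> R1=(0,0,0) R0=(0,0,0)
Op 2: merge R1<->R0 -> R1=(0,0,0) R0=(0,0,0)
Op 3: inc R2 by 5 -> R2=(0,0,5) value=5
Op 4: merge R1<->R0 -> R1=(0,0,0) R0=(0,0,0)
Op 5: inc R1 by 5 -> R1=(0,5,0) value=5
Op 6: inc R2 by 4 -> R2=(0,0,9) value=9
Op 7: inc R2 by 2 -> R2=(0,0,11) value=11
Op 8: merge R1<->R0 -> R1=(0,5,0) R0=(0,5,0)
Op 9: inc R2 by 3 -> R2=(0,0,14) value=14
Op 10: inc R2 by 4 -> R2=(0,0,18) value=18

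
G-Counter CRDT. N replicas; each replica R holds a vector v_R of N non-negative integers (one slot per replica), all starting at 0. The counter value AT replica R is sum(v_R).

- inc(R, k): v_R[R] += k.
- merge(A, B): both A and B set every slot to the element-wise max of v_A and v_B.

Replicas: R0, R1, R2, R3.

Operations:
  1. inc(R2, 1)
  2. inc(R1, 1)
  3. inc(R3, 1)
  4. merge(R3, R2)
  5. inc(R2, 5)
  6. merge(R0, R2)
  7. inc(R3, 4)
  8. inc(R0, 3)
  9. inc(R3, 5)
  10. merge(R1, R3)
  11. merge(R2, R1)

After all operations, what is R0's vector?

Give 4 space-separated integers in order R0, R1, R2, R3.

Answer: 3 0 6 1

Derivation:
Op 1: inc R2 by 1 -> R2=(0,0,1,0) value=1
Op 2: inc R1 by 1 -> R1=(0,1,0,0) value=1
Op 3: inc R3 by 1 -> R3=(0,0,0,1) value=1
Op 4: merge R3<->R2 -> R3=(0,0,1,1) R2=(0,0,1,1)
Op 5: inc R2 by 5 -> R2=(0,0,6,1) value=7
Op 6: merge R0<->R2 -> R0=(0,0,6,1) R2=(0,0,6,1)
Op 7: inc R3 by 4 -> R3=(0,0,1,5) value=6
Op 8: inc R0 by 3 -> R0=(3,0,6,1) value=10
Op 9: inc R3 by 5 -> R3=(0,0,1,10) value=11
Op 10: merge R1<->R3 -> R1=(0,1,1,10) R3=(0,1,1,10)
Op 11: merge R2<->R1 -> R2=(0,1,6,10) R1=(0,1,6,10)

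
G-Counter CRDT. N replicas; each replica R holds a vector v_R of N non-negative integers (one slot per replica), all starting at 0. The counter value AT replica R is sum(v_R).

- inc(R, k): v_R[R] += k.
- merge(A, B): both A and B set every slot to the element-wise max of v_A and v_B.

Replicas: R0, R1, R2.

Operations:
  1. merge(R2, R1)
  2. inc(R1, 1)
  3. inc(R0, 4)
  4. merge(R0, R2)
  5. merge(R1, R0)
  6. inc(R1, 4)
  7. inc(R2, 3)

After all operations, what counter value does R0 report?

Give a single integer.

Answer: 5

Derivation:
Op 1: merge R2<->R1 -> R2=(0,0,0) R1=(0,0,0)
Op 2: inc R1 by 1 -> R1=(0,1,0) value=1
Op 3: inc R0 by 4 -> R0=(4,0,0) value=4
Op 4: merge R0<->R2 -> R0=(4,0,0) R2=(4,0,0)
Op 5: merge R1<->R0 -> R1=(4,1,0) R0=(4,1,0)
Op 6: inc R1 by 4 -> R1=(4,5,0) value=9
Op 7: inc R2 by 3 -> R2=(4,0,3) value=7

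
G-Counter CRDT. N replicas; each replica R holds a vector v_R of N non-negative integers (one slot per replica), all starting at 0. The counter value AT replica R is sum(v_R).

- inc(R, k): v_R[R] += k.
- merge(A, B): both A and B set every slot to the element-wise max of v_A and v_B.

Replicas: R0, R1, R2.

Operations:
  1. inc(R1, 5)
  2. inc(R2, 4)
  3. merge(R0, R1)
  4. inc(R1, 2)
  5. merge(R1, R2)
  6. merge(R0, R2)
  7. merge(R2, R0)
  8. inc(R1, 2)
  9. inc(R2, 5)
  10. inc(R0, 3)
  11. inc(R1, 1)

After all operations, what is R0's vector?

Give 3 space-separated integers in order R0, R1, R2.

Answer: 3 7 4

Derivation:
Op 1: inc R1 by 5 -> R1=(0,5,0) value=5
Op 2: inc R2 by 4 -> R2=(0,0,4) value=4
Op 3: merge R0<->R1 -> R0=(0,5,0) R1=(0,5,0)
Op 4: inc R1 by 2 -> R1=(0,7,0) value=7
Op 5: merge R1<->R2 -> R1=(0,7,4) R2=(0,7,4)
Op 6: merge R0<->R2 -> R0=(0,7,4) R2=(0,7,4)
Op 7: merge R2<->R0 -> R2=(0,7,4) R0=(0,7,4)
Op 8: inc R1 by 2 -> R1=(0,9,4) value=13
Op 9: inc R2 by 5 -> R2=(0,7,9) value=16
Op 10: inc R0 by 3 -> R0=(3,7,4) value=14
Op 11: inc R1 by 1 -> R1=(0,10,4) value=14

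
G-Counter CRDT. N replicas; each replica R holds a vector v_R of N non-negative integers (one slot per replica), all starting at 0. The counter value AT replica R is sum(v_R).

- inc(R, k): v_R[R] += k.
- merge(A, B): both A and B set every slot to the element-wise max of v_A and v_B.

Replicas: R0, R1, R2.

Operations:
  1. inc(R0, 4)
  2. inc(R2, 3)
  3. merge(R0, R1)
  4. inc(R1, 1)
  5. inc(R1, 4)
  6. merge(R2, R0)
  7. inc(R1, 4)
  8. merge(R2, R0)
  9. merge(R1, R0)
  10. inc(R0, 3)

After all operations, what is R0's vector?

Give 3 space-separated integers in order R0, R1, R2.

Answer: 7 9 3

Derivation:
Op 1: inc R0 by 4 -> R0=(4,0,0) value=4
Op 2: inc R2 by 3 -> R2=(0,0,3) value=3
Op 3: merge R0<->R1 -> R0=(4,0,0) R1=(4,0,0)
Op 4: inc R1 by 1 -> R1=(4,1,0) value=5
Op 5: inc R1 by 4 -> R1=(4,5,0) value=9
Op 6: merge R2<->R0 -> R2=(4,0,3) R0=(4,0,3)
Op 7: inc R1 by 4 -> R1=(4,9,0) value=13
Op 8: merge R2<->R0 -> R2=(4,0,3) R0=(4,0,3)
Op 9: merge R1<->R0 -> R1=(4,9,3) R0=(4,9,3)
Op 10: inc R0 by 3 -> R0=(7,9,3) value=19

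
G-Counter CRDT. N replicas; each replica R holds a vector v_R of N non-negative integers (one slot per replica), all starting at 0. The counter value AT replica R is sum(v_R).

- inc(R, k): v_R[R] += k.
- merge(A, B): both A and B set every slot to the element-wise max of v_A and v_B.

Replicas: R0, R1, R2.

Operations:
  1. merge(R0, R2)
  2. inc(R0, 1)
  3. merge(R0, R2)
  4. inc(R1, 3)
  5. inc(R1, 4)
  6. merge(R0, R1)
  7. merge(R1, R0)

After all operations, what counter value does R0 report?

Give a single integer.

Op 1: merge R0<->R2 -> R0=(0,0,0) R2=(0,0,0)
Op 2: inc R0 by 1 -> R0=(1,0,0) value=1
Op 3: merge R0<->R2 -> R0=(1,0,0) R2=(1,0,0)
Op 4: inc R1 by 3 -> R1=(0,3,0) value=3
Op 5: inc R1 by 4 -> R1=(0,7,0) value=7
Op 6: merge R0<->R1 -> R0=(1,7,0) R1=(1,7,0)
Op 7: merge R1<->R0 -> R1=(1,7,0) R0=(1,7,0)

Answer: 8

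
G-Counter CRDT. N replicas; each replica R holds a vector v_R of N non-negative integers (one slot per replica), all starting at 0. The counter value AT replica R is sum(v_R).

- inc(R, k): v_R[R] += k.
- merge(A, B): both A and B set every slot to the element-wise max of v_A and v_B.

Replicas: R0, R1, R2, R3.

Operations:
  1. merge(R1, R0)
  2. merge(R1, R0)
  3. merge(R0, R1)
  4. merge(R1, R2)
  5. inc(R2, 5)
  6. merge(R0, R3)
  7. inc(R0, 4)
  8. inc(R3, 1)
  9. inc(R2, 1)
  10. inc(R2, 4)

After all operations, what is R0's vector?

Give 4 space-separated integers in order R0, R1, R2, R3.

Answer: 4 0 0 0

Derivation:
Op 1: merge R1<->R0 -> R1=(0,0,0,0) R0=(0,0,0,0)
Op 2: merge R1<->R0 -> R1=(0,0,0,0) R0=(0,0,0,0)
Op 3: merge R0<->R1 -> R0=(0,0,0,0) R1=(0,0,0,0)
Op 4: merge R1<->R2 -> R1=(0,0,0,0) R2=(0,0,0,0)
Op 5: inc R2 by 5 -> R2=(0,0,5,0) value=5
Op 6: merge R0<->R3 -> R0=(0,0,0,0) R3=(0,0,0,0)
Op 7: inc R0 by 4 -> R0=(4,0,0,0) value=4
Op 8: inc R3 by 1 -> R3=(0,0,0,1) value=1
Op 9: inc R2 by 1 -> R2=(0,0,6,0) value=6
Op 10: inc R2 by 4 -> R2=(0,0,10,0) value=10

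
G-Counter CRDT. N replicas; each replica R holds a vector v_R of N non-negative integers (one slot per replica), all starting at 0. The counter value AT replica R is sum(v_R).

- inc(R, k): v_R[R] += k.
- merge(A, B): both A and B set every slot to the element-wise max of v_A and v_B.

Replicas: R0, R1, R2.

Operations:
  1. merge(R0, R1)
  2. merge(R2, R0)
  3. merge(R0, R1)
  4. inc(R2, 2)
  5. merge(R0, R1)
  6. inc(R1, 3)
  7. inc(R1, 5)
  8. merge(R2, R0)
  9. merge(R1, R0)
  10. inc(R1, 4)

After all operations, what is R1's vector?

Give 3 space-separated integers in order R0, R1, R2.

Op 1: merge R0<->R1 -> R0=(0,0,0) R1=(0,0,0)
Op 2: merge R2<->R0 -> R2=(0,0,0) R0=(0,0,0)
Op 3: merge R0<->R1 -> R0=(0,0,0) R1=(0,0,0)
Op 4: inc R2 by 2 -> R2=(0,0,2) value=2
Op 5: merge R0<->R1 -> R0=(0,0,0) R1=(0,0,0)
Op 6: inc R1 by 3 -> R1=(0,3,0) value=3
Op 7: inc R1 by 5 -> R1=(0,8,0) value=8
Op 8: merge R2<->R0 -> R2=(0,0,2) R0=(0,0,2)
Op 9: merge R1<->R0 -> R1=(0,8,2) R0=(0,8,2)
Op 10: inc R1 by 4 -> R1=(0,12,2) value=14

Answer: 0 12 2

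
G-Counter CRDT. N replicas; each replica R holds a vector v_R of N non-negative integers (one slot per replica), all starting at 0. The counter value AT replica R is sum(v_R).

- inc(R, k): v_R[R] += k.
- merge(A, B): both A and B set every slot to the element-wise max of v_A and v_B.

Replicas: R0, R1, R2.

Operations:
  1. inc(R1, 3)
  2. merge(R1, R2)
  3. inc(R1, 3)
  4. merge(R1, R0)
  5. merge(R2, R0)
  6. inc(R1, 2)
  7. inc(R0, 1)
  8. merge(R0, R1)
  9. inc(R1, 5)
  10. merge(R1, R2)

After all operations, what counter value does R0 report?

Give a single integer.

Op 1: inc R1 by 3 -> R1=(0,3,0) value=3
Op 2: merge R1<->R2 -> R1=(0,3,0) R2=(0,3,0)
Op 3: inc R1 by 3 -> R1=(0,6,0) value=6
Op 4: merge R1<->R0 -> R1=(0,6,0) R0=(0,6,0)
Op 5: merge R2<->R0 -> R2=(0,6,0) R0=(0,6,0)
Op 6: inc R1 by 2 -> R1=(0,8,0) value=8
Op 7: inc R0 by 1 -> R0=(1,6,0) value=7
Op 8: merge R0<->R1 -> R0=(1,8,0) R1=(1,8,0)
Op 9: inc R1 by 5 -> R1=(1,13,0) value=14
Op 10: merge R1<->R2 -> R1=(1,13,0) R2=(1,13,0)

Answer: 9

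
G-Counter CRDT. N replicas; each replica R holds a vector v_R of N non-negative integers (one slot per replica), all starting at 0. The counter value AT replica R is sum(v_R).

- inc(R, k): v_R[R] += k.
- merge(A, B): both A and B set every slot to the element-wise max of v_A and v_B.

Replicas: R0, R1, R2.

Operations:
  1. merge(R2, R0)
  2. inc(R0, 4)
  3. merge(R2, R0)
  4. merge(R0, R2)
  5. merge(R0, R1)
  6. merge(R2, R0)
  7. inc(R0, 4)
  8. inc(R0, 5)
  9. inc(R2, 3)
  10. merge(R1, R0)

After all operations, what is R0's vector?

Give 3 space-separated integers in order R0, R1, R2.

Answer: 13 0 0

Derivation:
Op 1: merge R2<->R0 -> R2=(0,0,0) R0=(0,0,0)
Op 2: inc R0 by 4 -> R0=(4,0,0) value=4
Op 3: merge R2<->R0 -> R2=(4,0,0) R0=(4,0,0)
Op 4: merge R0<->R2 -> R0=(4,0,0) R2=(4,0,0)
Op 5: merge R0<->R1 -> R0=(4,0,0) R1=(4,0,0)
Op 6: merge R2<->R0 -> R2=(4,0,0) R0=(4,0,0)
Op 7: inc R0 by 4 -> R0=(8,0,0) value=8
Op 8: inc R0 by 5 -> R0=(13,0,0) value=13
Op 9: inc R2 by 3 -> R2=(4,0,3) value=7
Op 10: merge R1<->R0 -> R1=(13,0,0) R0=(13,0,0)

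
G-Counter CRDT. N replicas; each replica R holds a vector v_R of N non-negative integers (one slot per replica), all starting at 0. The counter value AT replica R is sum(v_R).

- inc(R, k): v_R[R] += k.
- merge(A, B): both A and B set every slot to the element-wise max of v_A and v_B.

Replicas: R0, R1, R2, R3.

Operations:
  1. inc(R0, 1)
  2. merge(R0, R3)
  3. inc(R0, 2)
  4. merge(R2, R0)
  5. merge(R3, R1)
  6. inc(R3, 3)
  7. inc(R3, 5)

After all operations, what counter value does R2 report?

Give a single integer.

Op 1: inc R0 by 1 -> R0=(1,0,0,0) value=1
Op 2: merge R0<->R3 -> R0=(1,0,0,0) R3=(1,0,0,0)
Op 3: inc R0 by 2 -> R0=(3,0,0,0) value=3
Op 4: merge R2<->R0 -> R2=(3,0,0,0) R0=(3,0,0,0)
Op 5: merge R3<->R1 -> R3=(1,0,0,0) R1=(1,0,0,0)
Op 6: inc R3 by 3 -> R3=(1,0,0,3) value=4
Op 7: inc R3 by 5 -> R3=(1,0,0,8) value=9

Answer: 3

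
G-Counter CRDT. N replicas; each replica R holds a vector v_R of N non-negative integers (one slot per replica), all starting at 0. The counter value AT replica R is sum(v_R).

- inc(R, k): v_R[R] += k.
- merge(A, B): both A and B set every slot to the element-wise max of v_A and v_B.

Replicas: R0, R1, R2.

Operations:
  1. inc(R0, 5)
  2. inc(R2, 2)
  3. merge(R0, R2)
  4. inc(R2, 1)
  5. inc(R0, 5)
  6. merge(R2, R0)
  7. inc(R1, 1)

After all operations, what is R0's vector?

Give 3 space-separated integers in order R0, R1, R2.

Op 1: inc R0 by 5 -> R0=(5,0,0) value=5
Op 2: inc R2 by 2 -> R2=(0,0,2) value=2
Op 3: merge R0<->R2 -> R0=(5,0,2) R2=(5,0,2)
Op 4: inc R2 by 1 -> R2=(5,0,3) value=8
Op 5: inc R0 by 5 -> R0=(10,0,2) value=12
Op 6: merge R2<->R0 -> R2=(10,0,3) R0=(10,0,3)
Op 7: inc R1 by 1 -> R1=(0,1,0) value=1

Answer: 10 0 3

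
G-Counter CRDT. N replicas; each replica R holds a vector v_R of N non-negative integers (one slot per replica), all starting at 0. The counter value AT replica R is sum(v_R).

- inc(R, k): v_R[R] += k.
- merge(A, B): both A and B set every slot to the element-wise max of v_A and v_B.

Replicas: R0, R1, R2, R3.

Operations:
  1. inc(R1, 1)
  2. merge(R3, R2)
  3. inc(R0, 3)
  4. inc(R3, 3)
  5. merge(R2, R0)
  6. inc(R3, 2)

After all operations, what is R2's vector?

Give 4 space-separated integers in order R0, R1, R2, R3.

Answer: 3 0 0 0

Derivation:
Op 1: inc R1 by 1 -> R1=(0,1,0,0) value=1
Op 2: merge R3<->R2 -> R3=(0,0,0,0) R2=(0,0,0,0)
Op 3: inc R0 by 3 -> R0=(3,0,0,0) value=3
Op 4: inc R3 by 3 -> R3=(0,0,0,3) value=3
Op 5: merge R2<->R0 -> R2=(3,0,0,0) R0=(3,0,0,0)
Op 6: inc R3 by 2 -> R3=(0,0,0,5) value=5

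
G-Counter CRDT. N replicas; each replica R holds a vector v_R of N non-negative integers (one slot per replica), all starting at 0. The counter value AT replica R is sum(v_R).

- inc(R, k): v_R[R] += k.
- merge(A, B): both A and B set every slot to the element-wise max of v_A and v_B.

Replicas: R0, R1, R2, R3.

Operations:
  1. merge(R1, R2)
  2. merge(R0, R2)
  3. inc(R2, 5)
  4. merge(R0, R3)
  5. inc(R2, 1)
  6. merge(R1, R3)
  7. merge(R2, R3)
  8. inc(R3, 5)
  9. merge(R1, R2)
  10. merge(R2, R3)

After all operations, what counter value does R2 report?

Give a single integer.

Answer: 11

Derivation:
Op 1: merge R1<->R2 -> R1=(0,0,0,0) R2=(0,0,0,0)
Op 2: merge R0<->R2 -> R0=(0,0,0,0) R2=(0,0,0,0)
Op 3: inc R2 by 5 -> R2=(0,0,5,0) value=5
Op 4: merge R0<->R3 -> R0=(0,0,0,0) R3=(0,0,0,0)
Op 5: inc R2 by 1 -> R2=(0,0,6,0) value=6
Op 6: merge R1<->R3 -> R1=(0,0,0,0) R3=(0,0,0,0)
Op 7: merge R2<->R3 -> R2=(0,0,6,0) R3=(0,0,6,0)
Op 8: inc R3 by 5 -> R3=(0,0,6,5) value=11
Op 9: merge R1<->R2 -> R1=(0,0,6,0) R2=(0,0,6,0)
Op 10: merge R2<->R3 -> R2=(0,0,6,5) R3=(0,0,6,5)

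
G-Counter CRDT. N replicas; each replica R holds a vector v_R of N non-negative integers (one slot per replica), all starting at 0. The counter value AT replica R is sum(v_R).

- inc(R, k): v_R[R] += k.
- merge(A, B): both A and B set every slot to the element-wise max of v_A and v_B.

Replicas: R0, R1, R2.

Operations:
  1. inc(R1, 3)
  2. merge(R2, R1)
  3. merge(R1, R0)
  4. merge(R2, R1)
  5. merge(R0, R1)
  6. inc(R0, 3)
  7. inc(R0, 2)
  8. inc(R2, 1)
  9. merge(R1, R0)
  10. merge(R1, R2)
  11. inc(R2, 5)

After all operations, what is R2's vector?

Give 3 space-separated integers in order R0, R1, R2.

Op 1: inc R1 by 3 -> R1=(0,3,0) value=3
Op 2: merge R2<->R1 -> R2=(0,3,0) R1=(0,3,0)
Op 3: merge R1<->R0 -> R1=(0,3,0) R0=(0,3,0)
Op 4: merge R2<->R1 -> R2=(0,3,0) R1=(0,3,0)
Op 5: merge R0<->R1 -> R0=(0,3,0) R1=(0,3,0)
Op 6: inc R0 by 3 -> R0=(3,3,0) value=6
Op 7: inc R0 by 2 -> R0=(5,3,0) value=8
Op 8: inc R2 by 1 -> R2=(0,3,1) value=4
Op 9: merge R1<->R0 -> R1=(5,3,0) R0=(5,3,0)
Op 10: merge R1<->R2 -> R1=(5,3,1) R2=(5,3,1)
Op 11: inc R2 by 5 -> R2=(5,3,6) value=14

Answer: 5 3 6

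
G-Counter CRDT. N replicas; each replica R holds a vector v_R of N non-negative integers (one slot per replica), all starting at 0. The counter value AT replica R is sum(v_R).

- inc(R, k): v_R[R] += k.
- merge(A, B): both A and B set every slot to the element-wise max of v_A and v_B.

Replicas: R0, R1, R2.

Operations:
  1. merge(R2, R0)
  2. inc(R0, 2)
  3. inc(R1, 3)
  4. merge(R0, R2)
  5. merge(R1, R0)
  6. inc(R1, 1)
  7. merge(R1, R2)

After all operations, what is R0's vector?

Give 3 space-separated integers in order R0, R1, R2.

Answer: 2 3 0

Derivation:
Op 1: merge R2<->R0 -> R2=(0,0,0) R0=(0,0,0)
Op 2: inc R0 by 2 -> R0=(2,0,0) value=2
Op 3: inc R1 by 3 -> R1=(0,3,0) value=3
Op 4: merge R0<->R2 -> R0=(2,0,0) R2=(2,0,0)
Op 5: merge R1<->R0 -> R1=(2,3,0) R0=(2,3,0)
Op 6: inc R1 by 1 -> R1=(2,4,0) value=6
Op 7: merge R1<->R2 -> R1=(2,4,0) R2=(2,4,0)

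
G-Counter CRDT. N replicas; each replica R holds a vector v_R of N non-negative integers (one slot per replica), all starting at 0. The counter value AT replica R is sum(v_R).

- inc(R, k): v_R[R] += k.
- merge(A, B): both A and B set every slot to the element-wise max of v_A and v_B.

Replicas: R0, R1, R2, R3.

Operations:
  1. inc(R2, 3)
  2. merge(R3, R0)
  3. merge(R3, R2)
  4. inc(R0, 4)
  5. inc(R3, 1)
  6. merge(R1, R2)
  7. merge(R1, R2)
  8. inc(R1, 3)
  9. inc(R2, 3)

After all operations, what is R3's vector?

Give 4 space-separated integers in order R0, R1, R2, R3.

Op 1: inc R2 by 3 -> R2=(0,0,3,0) value=3
Op 2: merge R3<->R0 -> R3=(0,0,0,0) R0=(0,0,0,0)
Op 3: merge R3<->R2 -> R3=(0,0,3,0) R2=(0,0,3,0)
Op 4: inc R0 by 4 -> R0=(4,0,0,0) value=4
Op 5: inc R3 by 1 -> R3=(0,0,3,1) value=4
Op 6: merge R1<->R2 -> R1=(0,0,3,0) R2=(0,0,3,0)
Op 7: merge R1<->R2 -> R1=(0,0,3,0) R2=(0,0,3,0)
Op 8: inc R1 by 3 -> R1=(0,3,3,0) value=6
Op 9: inc R2 by 3 -> R2=(0,0,6,0) value=6

Answer: 0 0 3 1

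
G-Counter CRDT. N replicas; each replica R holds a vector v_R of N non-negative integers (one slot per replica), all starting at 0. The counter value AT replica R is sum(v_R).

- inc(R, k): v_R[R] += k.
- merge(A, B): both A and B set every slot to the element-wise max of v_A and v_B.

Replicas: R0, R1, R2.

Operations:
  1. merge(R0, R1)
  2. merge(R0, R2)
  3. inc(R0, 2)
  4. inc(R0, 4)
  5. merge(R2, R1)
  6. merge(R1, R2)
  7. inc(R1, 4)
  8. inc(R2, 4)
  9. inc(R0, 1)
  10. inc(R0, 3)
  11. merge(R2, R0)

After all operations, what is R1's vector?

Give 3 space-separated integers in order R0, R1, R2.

Answer: 0 4 0

Derivation:
Op 1: merge R0<->R1 -> R0=(0,0,0) R1=(0,0,0)
Op 2: merge R0<->R2 -> R0=(0,0,0) R2=(0,0,0)
Op 3: inc R0 by 2 -> R0=(2,0,0) value=2
Op 4: inc R0 by 4 -> R0=(6,0,0) value=6
Op 5: merge R2<->R1 -> R2=(0,0,0) R1=(0,0,0)
Op 6: merge R1<->R2 -> R1=(0,0,0) R2=(0,0,0)
Op 7: inc R1 by 4 -> R1=(0,4,0) value=4
Op 8: inc R2 by 4 -> R2=(0,0,4) value=4
Op 9: inc R0 by 1 -> R0=(7,0,0) value=7
Op 10: inc R0 by 3 -> R0=(10,0,0) value=10
Op 11: merge R2<->R0 -> R2=(10,0,4) R0=(10,0,4)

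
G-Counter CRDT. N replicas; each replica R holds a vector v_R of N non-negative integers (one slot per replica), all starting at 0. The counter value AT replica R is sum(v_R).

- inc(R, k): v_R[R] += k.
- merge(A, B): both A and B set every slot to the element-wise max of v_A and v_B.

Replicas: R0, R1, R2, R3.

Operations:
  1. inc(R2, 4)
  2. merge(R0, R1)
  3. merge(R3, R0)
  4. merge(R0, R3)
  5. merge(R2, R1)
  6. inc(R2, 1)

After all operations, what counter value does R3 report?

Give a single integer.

Op 1: inc R2 by 4 -> R2=(0,0,4,0) value=4
Op 2: merge R0<->R1 -> R0=(0,0,0,0) R1=(0,0,0,0)
Op 3: merge R3<->R0 -> R3=(0,0,0,0) R0=(0,0,0,0)
Op 4: merge R0<->R3 -> R0=(0,0,0,0) R3=(0,0,0,0)
Op 5: merge R2<->R1 -> R2=(0,0,4,0) R1=(0,0,4,0)
Op 6: inc R2 by 1 -> R2=(0,0,5,0) value=5

Answer: 0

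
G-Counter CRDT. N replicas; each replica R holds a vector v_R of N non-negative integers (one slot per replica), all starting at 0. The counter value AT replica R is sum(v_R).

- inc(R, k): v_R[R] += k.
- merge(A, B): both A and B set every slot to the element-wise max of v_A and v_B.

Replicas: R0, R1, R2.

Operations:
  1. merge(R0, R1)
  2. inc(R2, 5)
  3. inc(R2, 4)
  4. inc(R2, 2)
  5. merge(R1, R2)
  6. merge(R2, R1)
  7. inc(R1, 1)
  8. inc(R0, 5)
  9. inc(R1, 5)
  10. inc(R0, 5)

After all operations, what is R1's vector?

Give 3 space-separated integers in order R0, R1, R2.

Op 1: merge R0<->R1 -> R0=(0,0,0) R1=(0,0,0)
Op 2: inc R2 by 5 -> R2=(0,0,5) value=5
Op 3: inc R2 by 4 -> R2=(0,0,9) value=9
Op 4: inc R2 by 2 -> R2=(0,0,11) value=11
Op 5: merge R1<->R2 -> R1=(0,0,11) R2=(0,0,11)
Op 6: merge R2<->R1 -> R2=(0,0,11) R1=(0,0,11)
Op 7: inc R1 by 1 -> R1=(0,1,11) value=12
Op 8: inc R0 by 5 -> R0=(5,0,0) value=5
Op 9: inc R1 by 5 -> R1=(0,6,11) value=17
Op 10: inc R0 by 5 -> R0=(10,0,0) value=10

Answer: 0 6 11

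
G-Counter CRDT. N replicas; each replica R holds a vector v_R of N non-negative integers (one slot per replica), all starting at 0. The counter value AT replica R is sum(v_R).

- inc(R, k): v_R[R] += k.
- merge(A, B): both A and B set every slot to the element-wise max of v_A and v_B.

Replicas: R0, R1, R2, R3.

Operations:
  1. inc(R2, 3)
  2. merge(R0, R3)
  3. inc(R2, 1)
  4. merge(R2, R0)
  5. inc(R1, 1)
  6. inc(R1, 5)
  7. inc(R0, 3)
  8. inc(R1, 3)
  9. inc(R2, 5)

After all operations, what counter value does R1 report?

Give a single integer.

Op 1: inc R2 by 3 -> R2=(0,0,3,0) value=3
Op 2: merge R0<->R3 -> R0=(0,0,0,0) R3=(0,0,0,0)
Op 3: inc R2 by 1 -> R2=(0,0,4,0) value=4
Op 4: merge R2<->R0 -> R2=(0,0,4,0) R0=(0,0,4,0)
Op 5: inc R1 by 1 -> R1=(0,1,0,0) value=1
Op 6: inc R1 by 5 -> R1=(0,6,0,0) value=6
Op 7: inc R0 by 3 -> R0=(3,0,4,0) value=7
Op 8: inc R1 by 3 -> R1=(0,9,0,0) value=9
Op 9: inc R2 by 5 -> R2=(0,0,9,0) value=9

Answer: 9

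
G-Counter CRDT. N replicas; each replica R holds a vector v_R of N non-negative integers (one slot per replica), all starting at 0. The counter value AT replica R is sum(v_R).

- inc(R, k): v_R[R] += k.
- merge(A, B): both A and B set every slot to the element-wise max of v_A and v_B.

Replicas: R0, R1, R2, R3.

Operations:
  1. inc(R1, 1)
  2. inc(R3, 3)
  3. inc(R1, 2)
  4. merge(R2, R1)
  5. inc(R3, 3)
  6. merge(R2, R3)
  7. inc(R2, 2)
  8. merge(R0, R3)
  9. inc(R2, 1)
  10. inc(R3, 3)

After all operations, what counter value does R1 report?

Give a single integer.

Answer: 3

Derivation:
Op 1: inc R1 by 1 -> R1=(0,1,0,0) value=1
Op 2: inc R3 by 3 -> R3=(0,0,0,3) value=3
Op 3: inc R1 by 2 -> R1=(0,3,0,0) value=3
Op 4: merge R2<->R1 -> R2=(0,3,0,0) R1=(0,3,0,0)
Op 5: inc R3 by 3 -> R3=(0,0,0,6) value=6
Op 6: merge R2<->R3 -> R2=(0,3,0,6) R3=(0,3,0,6)
Op 7: inc R2 by 2 -> R2=(0,3,2,6) value=11
Op 8: merge R0<->R3 -> R0=(0,3,0,6) R3=(0,3,0,6)
Op 9: inc R2 by 1 -> R2=(0,3,3,6) value=12
Op 10: inc R3 by 3 -> R3=(0,3,0,9) value=12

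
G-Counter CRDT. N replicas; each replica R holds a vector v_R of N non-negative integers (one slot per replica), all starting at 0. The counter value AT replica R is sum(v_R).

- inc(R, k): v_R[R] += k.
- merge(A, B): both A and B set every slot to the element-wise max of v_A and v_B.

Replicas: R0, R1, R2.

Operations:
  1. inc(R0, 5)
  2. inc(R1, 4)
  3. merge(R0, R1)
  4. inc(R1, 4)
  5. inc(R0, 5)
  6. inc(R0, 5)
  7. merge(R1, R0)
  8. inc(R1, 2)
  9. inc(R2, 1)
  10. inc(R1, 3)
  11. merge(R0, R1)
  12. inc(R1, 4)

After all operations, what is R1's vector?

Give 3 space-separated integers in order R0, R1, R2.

Op 1: inc R0 by 5 -> R0=(5,0,0) value=5
Op 2: inc R1 by 4 -> R1=(0,4,0) value=4
Op 3: merge R0<->R1 -> R0=(5,4,0) R1=(5,4,0)
Op 4: inc R1 by 4 -> R1=(5,8,0) value=13
Op 5: inc R0 by 5 -> R0=(10,4,0) value=14
Op 6: inc R0 by 5 -> R0=(15,4,0) value=19
Op 7: merge R1<->R0 -> R1=(15,8,0) R0=(15,8,0)
Op 8: inc R1 by 2 -> R1=(15,10,0) value=25
Op 9: inc R2 by 1 -> R2=(0,0,1) value=1
Op 10: inc R1 by 3 -> R1=(15,13,0) value=28
Op 11: merge R0<->R1 -> R0=(15,13,0) R1=(15,13,0)
Op 12: inc R1 by 4 -> R1=(15,17,0) value=32

Answer: 15 17 0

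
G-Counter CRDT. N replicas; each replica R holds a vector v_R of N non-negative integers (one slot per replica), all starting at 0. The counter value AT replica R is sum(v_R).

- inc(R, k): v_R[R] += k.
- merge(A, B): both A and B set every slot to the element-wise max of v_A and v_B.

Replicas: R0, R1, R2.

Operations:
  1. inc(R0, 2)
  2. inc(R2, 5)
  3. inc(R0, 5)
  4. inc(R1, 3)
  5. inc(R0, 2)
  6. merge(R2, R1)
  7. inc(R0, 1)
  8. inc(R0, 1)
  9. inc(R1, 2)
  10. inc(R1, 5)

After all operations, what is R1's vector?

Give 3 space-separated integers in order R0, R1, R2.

Answer: 0 10 5

Derivation:
Op 1: inc R0 by 2 -> R0=(2,0,0) value=2
Op 2: inc R2 by 5 -> R2=(0,0,5) value=5
Op 3: inc R0 by 5 -> R0=(7,0,0) value=7
Op 4: inc R1 by 3 -> R1=(0,3,0) value=3
Op 5: inc R0 by 2 -> R0=(9,0,0) value=9
Op 6: merge R2<->R1 -> R2=(0,3,5) R1=(0,3,5)
Op 7: inc R0 by 1 -> R0=(10,0,0) value=10
Op 8: inc R0 by 1 -> R0=(11,0,0) value=11
Op 9: inc R1 by 2 -> R1=(0,5,5) value=10
Op 10: inc R1 by 5 -> R1=(0,10,5) value=15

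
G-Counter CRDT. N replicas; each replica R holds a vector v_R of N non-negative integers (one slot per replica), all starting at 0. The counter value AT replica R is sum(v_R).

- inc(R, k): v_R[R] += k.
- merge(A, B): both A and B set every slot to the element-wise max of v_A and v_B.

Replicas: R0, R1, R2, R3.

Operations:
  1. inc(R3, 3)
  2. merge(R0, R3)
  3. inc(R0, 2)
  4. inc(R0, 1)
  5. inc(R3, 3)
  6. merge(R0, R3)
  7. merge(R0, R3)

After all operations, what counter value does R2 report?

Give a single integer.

Op 1: inc R3 by 3 -> R3=(0,0,0,3) value=3
Op 2: merge R0<->R3 -> R0=(0,0,0,3) R3=(0,0,0,3)
Op 3: inc R0 by 2 -> R0=(2,0,0,3) value=5
Op 4: inc R0 by 1 -> R0=(3,0,0,3) value=6
Op 5: inc R3 by 3 -> R3=(0,0,0,6) value=6
Op 6: merge R0<->R3 -> R0=(3,0,0,6) R3=(3,0,0,6)
Op 7: merge R0<->R3 -> R0=(3,0,0,6) R3=(3,0,0,6)

Answer: 0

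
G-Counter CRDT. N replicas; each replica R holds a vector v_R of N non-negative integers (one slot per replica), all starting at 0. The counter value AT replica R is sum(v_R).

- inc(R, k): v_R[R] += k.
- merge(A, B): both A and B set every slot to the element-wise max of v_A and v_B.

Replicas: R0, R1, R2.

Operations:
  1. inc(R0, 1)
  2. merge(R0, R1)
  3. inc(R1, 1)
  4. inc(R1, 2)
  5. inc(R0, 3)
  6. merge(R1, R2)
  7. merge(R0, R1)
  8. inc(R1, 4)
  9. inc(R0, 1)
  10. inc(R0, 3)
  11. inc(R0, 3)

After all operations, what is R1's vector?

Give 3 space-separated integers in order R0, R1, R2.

Op 1: inc R0 by 1 -> R0=(1,0,0) value=1
Op 2: merge R0<->R1 -> R0=(1,0,0) R1=(1,0,0)
Op 3: inc R1 by 1 -> R1=(1,1,0) value=2
Op 4: inc R1 by 2 -> R1=(1,3,0) value=4
Op 5: inc R0 by 3 -> R0=(4,0,0) value=4
Op 6: merge R1<->R2 -> R1=(1,3,0) R2=(1,3,0)
Op 7: merge R0<->R1 -> R0=(4,3,0) R1=(4,3,0)
Op 8: inc R1 by 4 -> R1=(4,7,0) value=11
Op 9: inc R0 by 1 -> R0=(5,3,0) value=8
Op 10: inc R0 by 3 -> R0=(8,3,0) value=11
Op 11: inc R0 by 3 -> R0=(11,3,0) value=14

Answer: 4 7 0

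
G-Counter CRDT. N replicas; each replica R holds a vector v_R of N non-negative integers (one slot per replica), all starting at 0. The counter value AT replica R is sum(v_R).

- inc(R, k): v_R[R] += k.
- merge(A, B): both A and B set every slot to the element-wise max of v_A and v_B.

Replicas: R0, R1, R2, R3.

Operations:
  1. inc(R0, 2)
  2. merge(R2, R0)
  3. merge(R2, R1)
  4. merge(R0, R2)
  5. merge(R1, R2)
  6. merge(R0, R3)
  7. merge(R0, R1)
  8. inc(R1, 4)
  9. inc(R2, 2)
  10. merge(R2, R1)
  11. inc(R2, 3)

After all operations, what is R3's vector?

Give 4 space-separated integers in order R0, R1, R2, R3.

Answer: 2 0 0 0

Derivation:
Op 1: inc R0 by 2 -> R0=(2,0,0,0) value=2
Op 2: merge R2<->R0 -> R2=(2,0,0,0) R0=(2,0,0,0)
Op 3: merge R2<->R1 -> R2=(2,0,0,0) R1=(2,0,0,0)
Op 4: merge R0<->R2 -> R0=(2,0,0,0) R2=(2,0,0,0)
Op 5: merge R1<->R2 -> R1=(2,0,0,0) R2=(2,0,0,0)
Op 6: merge R0<->R3 -> R0=(2,0,0,0) R3=(2,0,0,0)
Op 7: merge R0<->R1 -> R0=(2,0,0,0) R1=(2,0,0,0)
Op 8: inc R1 by 4 -> R1=(2,4,0,0) value=6
Op 9: inc R2 by 2 -> R2=(2,0,2,0) value=4
Op 10: merge R2<->R1 -> R2=(2,4,2,0) R1=(2,4,2,0)
Op 11: inc R2 by 3 -> R2=(2,4,5,0) value=11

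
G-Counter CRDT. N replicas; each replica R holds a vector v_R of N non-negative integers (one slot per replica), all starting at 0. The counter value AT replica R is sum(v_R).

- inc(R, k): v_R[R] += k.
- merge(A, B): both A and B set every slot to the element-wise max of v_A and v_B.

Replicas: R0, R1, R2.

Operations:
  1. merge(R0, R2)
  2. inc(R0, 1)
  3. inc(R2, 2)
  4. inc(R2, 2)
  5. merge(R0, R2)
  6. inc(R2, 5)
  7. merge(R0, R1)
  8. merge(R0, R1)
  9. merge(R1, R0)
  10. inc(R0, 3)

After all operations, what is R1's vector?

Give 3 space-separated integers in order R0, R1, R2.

Answer: 1 0 4

Derivation:
Op 1: merge R0<->R2 -> R0=(0,0,0) R2=(0,0,0)
Op 2: inc R0 by 1 -> R0=(1,0,0) value=1
Op 3: inc R2 by 2 -> R2=(0,0,2) value=2
Op 4: inc R2 by 2 -> R2=(0,0,4) value=4
Op 5: merge R0<->R2 -> R0=(1,0,4) R2=(1,0,4)
Op 6: inc R2 by 5 -> R2=(1,0,9) value=10
Op 7: merge R0<->R1 -> R0=(1,0,4) R1=(1,0,4)
Op 8: merge R0<->R1 -> R0=(1,0,4) R1=(1,0,4)
Op 9: merge R1<->R0 -> R1=(1,0,4) R0=(1,0,4)
Op 10: inc R0 by 3 -> R0=(4,0,4) value=8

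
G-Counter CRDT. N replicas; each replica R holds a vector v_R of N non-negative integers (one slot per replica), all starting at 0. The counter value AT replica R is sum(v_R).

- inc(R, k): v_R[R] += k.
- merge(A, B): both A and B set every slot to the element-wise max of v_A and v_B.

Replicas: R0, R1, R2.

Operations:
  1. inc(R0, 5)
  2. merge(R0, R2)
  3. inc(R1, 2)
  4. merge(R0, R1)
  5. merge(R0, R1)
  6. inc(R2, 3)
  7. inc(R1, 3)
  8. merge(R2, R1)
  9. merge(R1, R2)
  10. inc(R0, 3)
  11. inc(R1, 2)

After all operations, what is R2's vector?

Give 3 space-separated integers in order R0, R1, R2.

Op 1: inc R0 by 5 -> R0=(5,0,0) value=5
Op 2: merge R0<->R2 -> R0=(5,0,0) R2=(5,0,0)
Op 3: inc R1 by 2 -> R1=(0,2,0) value=2
Op 4: merge R0<->R1 -> R0=(5,2,0) R1=(5,2,0)
Op 5: merge R0<->R1 -> R0=(5,2,0) R1=(5,2,0)
Op 6: inc R2 by 3 -> R2=(5,0,3) value=8
Op 7: inc R1 by 3 -> R1=(5,5,0) value=10
Op 8: merge R2<->R1 -> R2=(5,5,3) R1=(5,5,3)
Op 9: merge R1<->R2 -> R1=(5,5,3) R2=(5,5,3)
Op 10: inc R0 by 3 -> R0=(8,2,0) value=10
Op 11: inc R1 by 2 -> R1=(5,7,3) value=15

Answer: 5 5 3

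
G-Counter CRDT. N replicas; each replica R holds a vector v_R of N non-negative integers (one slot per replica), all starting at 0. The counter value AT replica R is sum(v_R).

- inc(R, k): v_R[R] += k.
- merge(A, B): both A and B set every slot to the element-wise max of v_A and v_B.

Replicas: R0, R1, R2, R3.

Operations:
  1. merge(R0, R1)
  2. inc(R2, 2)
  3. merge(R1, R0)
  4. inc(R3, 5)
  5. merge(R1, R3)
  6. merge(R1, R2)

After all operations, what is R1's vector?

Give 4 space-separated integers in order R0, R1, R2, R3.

Answer: 0 0 2 5

Derivation:
Op 1: merge R0<->R1 -> R0=(0,0,0,0) R1=(0,0,0,0)
Op 2: inc R2 by 2 -> R2=(0,0,2,0) value=2
Op 3: merge R1<->R0 -> R1=(0,0,0,0) R0=(0,0,0,0)
Op 4: inc R3 by 5 -> R3=(0,0,0,5) value=5
Op 5: merge R1<->R3 -> R1=(0,0,0,5) R3=(0,0,0,5)
Op 6: merge R1<->R2 -> R1=(0,0,2,5) R2=(0,0,2,5)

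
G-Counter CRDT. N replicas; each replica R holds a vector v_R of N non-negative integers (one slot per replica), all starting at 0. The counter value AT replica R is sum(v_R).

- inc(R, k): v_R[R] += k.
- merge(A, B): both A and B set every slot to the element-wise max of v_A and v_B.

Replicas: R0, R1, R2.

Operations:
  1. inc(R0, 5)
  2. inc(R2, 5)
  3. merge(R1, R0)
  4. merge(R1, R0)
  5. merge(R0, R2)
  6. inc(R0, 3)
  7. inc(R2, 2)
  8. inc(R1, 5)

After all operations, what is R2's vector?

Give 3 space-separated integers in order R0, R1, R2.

Answer: 5 0 7

Derivation:
Op 1: inc R0 by 5 -> R0=(5,0,0) value=5
Op 2: inc R2 by 5 -> R2=(0,0,5) value=5
Op 3: merge R1<->R0 -> R1=(5,0,0) R0=(5,0,0)
Op 4: merge R1<->R0 -> R1=(5,0,0) R0=(5,0,0)
Op 5: merge R0<->R2 -> R0=(5,0,5) R2=(5,0,5)
Op 6: inc R0 by 3 -> R0=(8,0,5) value=13
Op 7: inc R2 by 2 -> R2=(5,0,7) value=12
Op 8: inc R1 by 5 -> R1=(5,5,0) value=10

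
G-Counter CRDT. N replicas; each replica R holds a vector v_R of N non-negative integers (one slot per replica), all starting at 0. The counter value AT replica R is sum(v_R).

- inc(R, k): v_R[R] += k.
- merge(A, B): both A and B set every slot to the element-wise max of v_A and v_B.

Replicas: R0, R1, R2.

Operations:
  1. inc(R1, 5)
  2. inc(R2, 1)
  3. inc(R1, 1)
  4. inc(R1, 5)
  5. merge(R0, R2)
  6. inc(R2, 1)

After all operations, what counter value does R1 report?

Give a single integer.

Op 1: inc R1 by 5 -> R1=(0,5,0) value=5
Op 2: inc R2 by 1 -> R2=(0,0,1) value=1
Op 3: inc R1 by 1 -> R1=(0,6,0) value=6
Op 4: inc R1 by 5 -> R1=(0,11,0) value=11
Op 5: merge R0<->R2 -> R0=(0,0,1) R2=(0,0,1)
Op 6: inc R2 by 1 -> R2=(0,0,2) value=2

Answer: 11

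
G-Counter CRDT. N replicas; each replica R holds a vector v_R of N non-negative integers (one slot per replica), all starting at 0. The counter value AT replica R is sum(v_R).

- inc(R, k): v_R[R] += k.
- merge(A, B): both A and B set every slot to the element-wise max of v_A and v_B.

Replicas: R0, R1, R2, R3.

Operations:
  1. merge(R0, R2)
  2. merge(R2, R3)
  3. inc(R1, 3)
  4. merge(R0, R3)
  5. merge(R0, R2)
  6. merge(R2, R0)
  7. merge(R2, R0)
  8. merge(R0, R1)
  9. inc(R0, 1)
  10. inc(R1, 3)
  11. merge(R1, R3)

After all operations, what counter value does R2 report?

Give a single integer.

Answer: 0

Derivation:
Op 1: merge R0<->R2 -> R0=(0,0,0,0) R2=(0,0,0,0)
Op 2: merge R2<->R3 -> R2=(0,0,0,0) R3=(0,0,0,0)
Op 3: inc R1 by 3 -> R1=(0,3,0,0) value=3
Op 4: merge R0<->R3 -> R0=(0,0,0,0) R3=(0,0,0,0)
Op 5: merge R0<->R2 -> R0=(0,0,0,0) R2=(0,0,0,0)
Op 6: merge R2<->R0 -> R2=(0,0,0,0) R0=(0,0,0,0)
Op 7: merge R2<->R0 -> R2=(0,0,0,0) R0=(0,0,0,0)
Op 8: merge R0<->R1 -> R0=(0,3,0,0) R1=(0,3,0,0)
Op 9: inc R0 by 1 -> R0=(1,3,0,0) value=4
Op 10: inc R1 by 3 -> R1=(0,6,0,0) value=6
Op 11: merge R1<->R3 -> R1=(0,6,0,0) R3=(0,6,0,0)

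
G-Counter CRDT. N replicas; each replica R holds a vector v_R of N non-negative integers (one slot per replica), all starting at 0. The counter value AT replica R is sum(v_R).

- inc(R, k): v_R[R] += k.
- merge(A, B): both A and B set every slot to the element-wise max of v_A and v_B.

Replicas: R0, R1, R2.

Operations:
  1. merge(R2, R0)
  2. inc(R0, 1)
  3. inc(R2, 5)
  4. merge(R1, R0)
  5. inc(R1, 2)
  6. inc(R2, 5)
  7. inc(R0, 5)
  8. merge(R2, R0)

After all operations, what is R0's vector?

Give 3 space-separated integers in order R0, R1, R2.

Answer: 6 0 10

Derivation:
Op 1: merge R2<->R0 -> R2=(0,0,0) R0=(0,0,0)
Op 2: inc R0 by 1 -> R0=(1,0,0) value=1
Op 3: inc R2 by 5 -> R2=(0,0,5) value=5
Op 4: merge R1<->R0 -> R1=(1,0,0) R0=(1,0,0)
Op 5: inc R1 by 2 -> R1=(1,2,0) value=3
Op 6: inc R2 by 5 -> R2=(0,0,10) value=10
Op 7: inc R0 by 5 -> R0=(6,0,0) value=6
Op 8: merge R2<->R0 -> R2=(6,0,10) R0=(6,0,10)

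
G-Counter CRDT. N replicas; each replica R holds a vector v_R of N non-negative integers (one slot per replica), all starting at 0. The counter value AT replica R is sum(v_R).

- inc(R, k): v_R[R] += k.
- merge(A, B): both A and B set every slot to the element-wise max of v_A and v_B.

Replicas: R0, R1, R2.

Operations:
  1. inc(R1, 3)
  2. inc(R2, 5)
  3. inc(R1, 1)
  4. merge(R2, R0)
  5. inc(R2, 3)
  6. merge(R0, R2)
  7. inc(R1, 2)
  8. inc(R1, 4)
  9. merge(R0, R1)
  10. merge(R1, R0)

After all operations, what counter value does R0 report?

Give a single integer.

Op 1: inc R1 by 3 -> R1=(0,3,0) value=3
Op 2: inc R2 by 5 -> R2=(0,0,5) value=5
Op 3: inc R1 by 1 -> R1=(0,4,0) value=4
Op 4: merge R2<->R0 -> R2=(0,0,5) R0=(0,0,5)
Op 5: inc R2 by 3 -> R2=(0,0,8) value=8
Op 6: merge R0<->R2 -> R0=(0,0,8) R2=(0,0,8)
Op 7: inc R1 by 2 -> R1=(0,6,0) value=6
Op 8: inc R1 by 4 -> R1=(0,10,0) value=10
Op 9: merge R0<->R1 -> R0=(0,10,8) R1=(0,10,8)
Op 10: merge R1<->R0 -> R1=(0,10,8) R0=(0,10,8)

Answer: 18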